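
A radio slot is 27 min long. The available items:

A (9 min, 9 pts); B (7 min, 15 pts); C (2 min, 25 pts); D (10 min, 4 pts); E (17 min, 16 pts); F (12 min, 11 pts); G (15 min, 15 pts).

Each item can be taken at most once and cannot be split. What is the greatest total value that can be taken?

56 pts

This is a 0/1 knapsack; check combinations near the capacity.
- B+C+E: duration 7+2+17=26, value 15+25+16=56
- B+C+G: duration 7+2+15=24, value 15+25+15=55
- B+C+F: duration 7+2+12=21, value 15+25+11=51
- A+B+C: duration 9+7+2=18, value 9+15+25=49
Best: 56 pts.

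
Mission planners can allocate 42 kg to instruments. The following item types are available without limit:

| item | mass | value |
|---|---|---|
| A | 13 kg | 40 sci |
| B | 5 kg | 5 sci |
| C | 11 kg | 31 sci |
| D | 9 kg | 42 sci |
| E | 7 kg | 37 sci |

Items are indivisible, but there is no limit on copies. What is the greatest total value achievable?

Best value-per-unit is E at 37/7, and filling with it alone uses mass 6×7=42. No mix of the others beats 6×37 = 222.

222 sci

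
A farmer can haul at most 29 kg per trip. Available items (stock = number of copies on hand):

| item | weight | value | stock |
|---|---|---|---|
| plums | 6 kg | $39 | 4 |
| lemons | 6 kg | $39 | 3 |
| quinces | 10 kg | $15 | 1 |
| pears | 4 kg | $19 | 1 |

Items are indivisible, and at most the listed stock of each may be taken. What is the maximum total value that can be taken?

Best selections within weight 29 and stock limits:
- 1×plums + 3×lemons + 1×pears: weight 28, value 175
- 2×plums + 2×lemons + 1×pears: weight 28, value 175
Best: $175.

$175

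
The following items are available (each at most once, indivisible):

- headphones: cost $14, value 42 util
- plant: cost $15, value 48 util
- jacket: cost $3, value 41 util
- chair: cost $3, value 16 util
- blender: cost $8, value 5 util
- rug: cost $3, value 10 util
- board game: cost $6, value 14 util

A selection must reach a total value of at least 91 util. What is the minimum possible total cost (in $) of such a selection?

Subsets with value ≥ 91, sorted by total cost:
- headphones+jacket+chair: cost 20, value 99
- headphones+jacket+rug: cost 20, value 93
Minimum cost: 20 $.

20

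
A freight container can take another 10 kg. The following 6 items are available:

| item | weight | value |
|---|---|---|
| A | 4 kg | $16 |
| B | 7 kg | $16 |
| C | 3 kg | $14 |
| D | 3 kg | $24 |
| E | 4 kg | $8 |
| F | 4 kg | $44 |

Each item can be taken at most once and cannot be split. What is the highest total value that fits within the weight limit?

$82

This is a 0/1 knapsack; check combinations near the capacity.
- C+D+F: weight 3+3+4=10, value 14+24+44=82
- D+F: weight 3+4=7, value 24+44=68
- A+F: weight 4+4=8, value 16+44=60
- C+F: weight 3+4=7, value 14+44=58
Best: $82.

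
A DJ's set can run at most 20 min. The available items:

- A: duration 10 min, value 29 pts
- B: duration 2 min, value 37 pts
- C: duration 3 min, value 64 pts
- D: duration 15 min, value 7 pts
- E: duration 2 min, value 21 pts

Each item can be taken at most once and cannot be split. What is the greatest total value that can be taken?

Check high-value combinations within 20 min:
- A+B+C+E: duration 10+2+3+2=17, value 29+37+64+21=151
- A+B+C: duration 10+2+3=15, value 29+37+64=130
- B+C+E: duration 2+3+2=7, value 37+64+21=122
- A+C+E: duration 10+3+2=15, value 29+64+21=114
- B+C+D: duration 2+3+15=20, value 37+64+7=108
Best: 151 pts.

151 pts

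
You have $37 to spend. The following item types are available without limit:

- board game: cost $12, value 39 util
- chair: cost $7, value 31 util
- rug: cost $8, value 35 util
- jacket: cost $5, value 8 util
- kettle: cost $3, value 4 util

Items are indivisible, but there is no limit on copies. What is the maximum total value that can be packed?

Best value-per-unit is chair at 31/7; filling with it alone gives 5×31 = 155.
Optimal mix: 3×chair + 2×rug → cost 37, value 163.

163 util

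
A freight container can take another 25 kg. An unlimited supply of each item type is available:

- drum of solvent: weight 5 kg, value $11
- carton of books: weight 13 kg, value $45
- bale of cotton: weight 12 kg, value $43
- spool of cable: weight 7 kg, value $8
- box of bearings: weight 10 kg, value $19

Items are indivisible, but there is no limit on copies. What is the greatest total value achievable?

Best value-per-unit is bale of cotton at 43/12; filling with it alone gives 2×43 = 86.
Optimal mix: 1×carton of books + 1×bale of cotton → weight 25, value 88.

$88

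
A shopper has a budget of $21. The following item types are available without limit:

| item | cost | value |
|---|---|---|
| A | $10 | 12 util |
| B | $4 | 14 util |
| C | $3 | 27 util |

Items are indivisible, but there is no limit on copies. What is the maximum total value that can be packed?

189 util

Best value-per-unit is C at 27/3, and filling with it alone uses cost 7×3=21. No mix of the others beats 7×27 = 189.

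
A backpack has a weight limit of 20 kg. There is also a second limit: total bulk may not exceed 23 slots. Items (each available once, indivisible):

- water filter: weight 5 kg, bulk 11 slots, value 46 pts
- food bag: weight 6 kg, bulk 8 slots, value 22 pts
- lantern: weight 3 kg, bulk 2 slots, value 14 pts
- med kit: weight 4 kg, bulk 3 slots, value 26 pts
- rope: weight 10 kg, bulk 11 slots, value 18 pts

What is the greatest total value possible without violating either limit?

Feasible sets respecting both limits:
- water filter+food bag+med kit: weight 15, bulk 22, value 94
- water filter+lantern+med kit: weight 12, bulk 16, value 86
- water filter+food bag+lantern: weight 14, bulk 21, value 82
- water filter+med kit: weight 9, bulk 14, value 72
Best: 94 pts.

94 pts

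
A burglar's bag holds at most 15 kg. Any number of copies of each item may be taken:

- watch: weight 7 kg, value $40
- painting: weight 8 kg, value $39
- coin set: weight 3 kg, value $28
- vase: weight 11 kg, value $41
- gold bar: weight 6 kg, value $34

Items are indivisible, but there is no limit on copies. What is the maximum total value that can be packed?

$140

Best value-per-unit is coin set at 28/3, and filling with it alone uses weight 5×3=15. No mix of the others beats 5×28 = 140.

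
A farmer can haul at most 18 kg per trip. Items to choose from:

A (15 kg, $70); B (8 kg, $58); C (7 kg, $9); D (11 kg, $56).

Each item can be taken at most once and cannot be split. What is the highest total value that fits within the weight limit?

Check high-value combinations within 18 kg:
- A: weight 15, value 70
- B+C: weight 8+7=15, value 58+9=67
- C+D: weight 7+11=18, value 9+56=65
Best: $70.

$70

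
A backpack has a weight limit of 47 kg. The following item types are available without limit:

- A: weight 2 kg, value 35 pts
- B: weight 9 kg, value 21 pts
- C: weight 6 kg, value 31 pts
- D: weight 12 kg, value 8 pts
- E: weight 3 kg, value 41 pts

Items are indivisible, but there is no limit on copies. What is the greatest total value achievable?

811 pts

Best value-per-unit is A at 35/2; filling with it alone gives 23×35 = 805.
Optimal mix: 22×A + 1×E → weight 47, value 811.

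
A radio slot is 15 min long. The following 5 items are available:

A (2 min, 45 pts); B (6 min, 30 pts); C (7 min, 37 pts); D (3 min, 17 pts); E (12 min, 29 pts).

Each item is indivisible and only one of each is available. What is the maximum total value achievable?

112 pts

Check high-value combinations within 15 min:
- A+B+C: duration 2+6+7=15, value 45+30+37=112
- A+C+D: duration 2+7+3=12, value 45+37+17=99
- A+B+D: duration 2+6+3=11, value 45+30+17=92
- A+C: duration 2+7=9, value 45+37=82
- A+B: duration 2+6=8, value 45+30=75
Best: 112 pts.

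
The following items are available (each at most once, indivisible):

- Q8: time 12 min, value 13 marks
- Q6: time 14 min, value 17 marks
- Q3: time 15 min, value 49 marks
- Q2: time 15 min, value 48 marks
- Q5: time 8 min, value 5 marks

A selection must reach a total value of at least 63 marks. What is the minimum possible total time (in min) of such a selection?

Subsets with value ≥ 63, sorted by total time:
- Q6+Q3: time 29, value 66
- Q6+Q2: time 29, value 65
- Q3+Q2: time 30, value 97
- Q8+Q3+Q5: time 35, value 67
Minimum time: 29 min.

29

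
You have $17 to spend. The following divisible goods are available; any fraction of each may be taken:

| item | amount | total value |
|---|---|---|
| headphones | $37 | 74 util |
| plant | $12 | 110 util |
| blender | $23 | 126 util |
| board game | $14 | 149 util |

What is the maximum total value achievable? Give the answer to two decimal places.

176.50

Take in order of value per unit:
- board game (149/14 per unit): all 14 → value 149, running total 149.00
- plant (110/12 per unit): 3 of 12 → value 3×110/12 = 27.5000, running total 176.50
Total 176.50.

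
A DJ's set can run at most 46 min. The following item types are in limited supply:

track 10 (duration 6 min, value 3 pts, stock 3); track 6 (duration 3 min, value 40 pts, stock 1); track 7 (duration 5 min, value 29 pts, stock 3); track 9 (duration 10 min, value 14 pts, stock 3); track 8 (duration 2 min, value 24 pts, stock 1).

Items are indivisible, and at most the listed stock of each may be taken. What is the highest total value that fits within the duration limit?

182 pts

Best selections within duration 46 and stock limits:
- 1×track 10 + 1×track 6 + 3×track 7 + 2×track 9 + 1×track 8: duration 46, value 182
- 1×track 6 + 3×track 7 + 2×track 9 + 1×track 8: duration 40, value 179
- 2×track 10 + 1×track 6 + 3×track 7 + 1×track 9 + 1×track 8: duration 42, value 171
Best: 182 pts.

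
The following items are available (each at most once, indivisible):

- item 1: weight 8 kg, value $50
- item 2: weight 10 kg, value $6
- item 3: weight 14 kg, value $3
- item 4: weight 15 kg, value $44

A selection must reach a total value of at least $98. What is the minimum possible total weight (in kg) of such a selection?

33

Subsets with value ≥ 98, sorted by total weight:
- item 1+item 2+item 4: weight 33, value 100
- item 1+item 2+item 3+item 4: weight 47, value 103
Minimum weight: 33 kg.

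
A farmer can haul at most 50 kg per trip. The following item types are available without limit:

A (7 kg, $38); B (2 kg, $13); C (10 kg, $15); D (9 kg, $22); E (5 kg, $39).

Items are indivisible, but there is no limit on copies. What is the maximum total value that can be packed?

Best value-per-unit is E at 39/5, and filling with it alone uses weight 10×5=50. No mix of the others beats 10×39 = 390.

$390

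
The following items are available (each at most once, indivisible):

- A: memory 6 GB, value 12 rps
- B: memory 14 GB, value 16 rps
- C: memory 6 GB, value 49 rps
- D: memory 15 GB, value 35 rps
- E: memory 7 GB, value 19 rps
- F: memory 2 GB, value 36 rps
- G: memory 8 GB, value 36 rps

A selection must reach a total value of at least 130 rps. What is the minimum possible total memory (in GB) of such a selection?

22

Subsets with value ≥ 130, sorted by total memory:
- A+C+F+G: memory 22, value 133
- C+E+F+G: memory 23, value 140
- A+C+E+F+G: memory 29, value 152
Minimum memory: 22 GB.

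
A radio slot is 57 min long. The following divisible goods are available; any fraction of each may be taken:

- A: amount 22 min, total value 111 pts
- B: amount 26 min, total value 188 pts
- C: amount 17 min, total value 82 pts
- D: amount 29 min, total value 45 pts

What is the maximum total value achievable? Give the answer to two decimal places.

342.41

Take in order of value per unit:
- B (188/26 per unit): all 26 → value 188, running total 188.00
- A (111/22 per unit): all 22 → value 111, running total 299.00
- C (82/17 per unit): 9 of 17 → value 9×82/17 = 43.4118, running total 342.41
Total 342.41.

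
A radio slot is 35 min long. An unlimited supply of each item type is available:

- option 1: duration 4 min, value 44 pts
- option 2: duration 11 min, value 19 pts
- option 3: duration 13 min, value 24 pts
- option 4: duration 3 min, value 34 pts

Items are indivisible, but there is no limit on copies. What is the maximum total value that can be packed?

394 pts

Best value-per-unit is option 4 at 34/3; filling with it alone gives 11×34 = 374.
Optimal mix: 2×option 1 + 9×option 4 → duration 35, value 394.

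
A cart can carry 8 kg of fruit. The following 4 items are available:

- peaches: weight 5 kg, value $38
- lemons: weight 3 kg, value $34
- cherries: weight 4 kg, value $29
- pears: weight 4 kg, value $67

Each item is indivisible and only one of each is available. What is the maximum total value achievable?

$101

Check high-value combinations within 8 kg:
- lemons+pears: weight 3+4=7, value 34+67=101
- cherries+pears: weight 4+4=8, value 29+67=96
- peaches+lemons: weight 5+3=8, value 38+34=72
Best: $101.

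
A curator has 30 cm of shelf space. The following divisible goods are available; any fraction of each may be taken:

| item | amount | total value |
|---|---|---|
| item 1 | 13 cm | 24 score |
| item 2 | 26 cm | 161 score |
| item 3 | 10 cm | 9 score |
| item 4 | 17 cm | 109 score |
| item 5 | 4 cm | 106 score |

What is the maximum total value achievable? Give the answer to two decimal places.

270.73

Take in order of value per unit:
- item 5 (106/4 per unit): all 4 → value 106, running total 106.00
- item 4 (109/17 per unit): all 17 → value 109, running total 215.00
- item 2 (161/26 per unit): 9 of 26 → value 9×161/26 = 55.7308, running total 270.73
Total 270.73.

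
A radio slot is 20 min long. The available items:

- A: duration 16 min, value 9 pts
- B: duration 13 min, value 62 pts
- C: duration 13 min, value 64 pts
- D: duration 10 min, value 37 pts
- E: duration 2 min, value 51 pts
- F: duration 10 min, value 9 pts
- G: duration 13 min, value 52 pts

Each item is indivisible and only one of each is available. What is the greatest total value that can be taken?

Check high-value combinations within 20 min:
- C+E: duration 13+2=15, value 64+51=115
- B+E: duration 13+2=15, value 62+51=113
- E+G: duration 2+13=15, value 51+52=103
Best: 115 pts.

115 pts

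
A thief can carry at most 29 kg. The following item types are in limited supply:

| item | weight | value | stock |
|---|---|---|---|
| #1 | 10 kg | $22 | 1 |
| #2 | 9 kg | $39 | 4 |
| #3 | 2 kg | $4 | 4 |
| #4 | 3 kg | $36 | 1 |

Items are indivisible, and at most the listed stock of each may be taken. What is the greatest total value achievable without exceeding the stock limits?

$130

Top feasible selections:
- 2×#2 + 4×#3 + 1×#4: weight 29, value 130
- 2×#2 + 3×#3 + 1×#4: weight 27, value 126
- 2×#2 + 2×#3 + 1×#4: weight 25, value 122
Best: $130.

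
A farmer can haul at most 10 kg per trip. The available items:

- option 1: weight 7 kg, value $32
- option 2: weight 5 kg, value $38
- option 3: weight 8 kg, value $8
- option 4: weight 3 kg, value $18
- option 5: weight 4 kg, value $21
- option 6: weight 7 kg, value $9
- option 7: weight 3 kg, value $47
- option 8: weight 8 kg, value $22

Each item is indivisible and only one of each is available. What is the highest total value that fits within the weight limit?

$86

This is a 0/1 knapsack; check combinations near the capacity.
- option 4+option 5+option 7: weight 3+4+3=10, value 18+21+47=86
- option 2+option 7: weight 5+3=8, value 38+47=85
- option 1+option 7: weight 7+3=10, value 32+47=79
- option 5+option 7: weight 4+3=7, value 21+47=68
- option 4+option 7: weight 3+3=6, value 18+47=65
Best: $86.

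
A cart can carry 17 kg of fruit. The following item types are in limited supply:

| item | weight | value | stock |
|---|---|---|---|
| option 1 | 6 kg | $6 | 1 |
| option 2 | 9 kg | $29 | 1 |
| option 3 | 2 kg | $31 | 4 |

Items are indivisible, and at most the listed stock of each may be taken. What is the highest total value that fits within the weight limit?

$153

Top feasible selections:
- 1×option 2 + 4×option 3: weight 17, value 153
- 1×option 1 + 4×option 3: weight 14, value 130
- 4×option 3: weight 8, value 124
Best: $153.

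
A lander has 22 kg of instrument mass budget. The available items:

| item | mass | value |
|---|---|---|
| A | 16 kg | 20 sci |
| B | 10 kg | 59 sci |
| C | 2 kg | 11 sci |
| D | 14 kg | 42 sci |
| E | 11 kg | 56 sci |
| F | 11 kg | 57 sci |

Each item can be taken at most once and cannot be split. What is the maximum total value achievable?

Check high-value combinations within 22 kg:
- B+F: mass 10+11=21, value 59+57=116
- B+E: mass 10+11=21, value 59+56=115
- E+F: mass 11+11=22, value 56+57=113
Best: 116 sci.

116 sci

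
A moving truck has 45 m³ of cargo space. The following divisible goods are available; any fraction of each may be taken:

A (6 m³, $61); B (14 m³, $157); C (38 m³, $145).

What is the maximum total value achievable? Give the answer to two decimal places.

Take in order of value per unit:
- B (157/14 per unit): all 14 → value 157, running total 157.00
- A (61/6 per unit): all 6 → value 61, running total 218.00
- C (145/38 per unit): 25 of 38 → value 25×145/38 = 95.3947, running total 313.39
Total 313.39.

313.39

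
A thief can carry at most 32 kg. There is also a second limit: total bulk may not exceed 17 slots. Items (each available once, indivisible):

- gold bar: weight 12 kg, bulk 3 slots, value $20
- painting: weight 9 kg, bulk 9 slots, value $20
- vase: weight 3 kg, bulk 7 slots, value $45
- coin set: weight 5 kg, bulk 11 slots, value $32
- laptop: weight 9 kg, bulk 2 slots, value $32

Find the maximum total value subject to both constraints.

Feasible sets respecting both limits:
- gold bar+vase+laptop: weight 24, bulk 12, value 97
- gold bar+coin set+laptop: weight 26, bulk 16, value 84
- vase+laptop: weight 12, bulk 9, value 77
Best: $97.

$97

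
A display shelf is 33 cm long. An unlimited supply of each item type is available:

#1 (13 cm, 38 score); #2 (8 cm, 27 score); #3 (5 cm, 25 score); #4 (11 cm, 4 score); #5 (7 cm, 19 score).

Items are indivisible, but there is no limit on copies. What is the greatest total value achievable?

Best value-per-unit is #3 at 25/5; filling with it alone gives 6×25 = 150.
Optimal mix: 1×#2 + 5×#3 → length 33, value 152.

152 score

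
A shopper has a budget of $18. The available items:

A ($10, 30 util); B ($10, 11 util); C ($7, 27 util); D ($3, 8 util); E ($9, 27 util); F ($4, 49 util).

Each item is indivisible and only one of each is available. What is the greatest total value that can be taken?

This is a 0/1 knapsack; check combinations near the capacity.
- A+D+F: cost 10+3+4=17, value 30+8+49=87
- C+D+F: cost 7+3+4=14, value 27+8+49=84
- D+E+F: cost 3+9+4=16, value 8+27+49=84
Best: 87 util.

87 util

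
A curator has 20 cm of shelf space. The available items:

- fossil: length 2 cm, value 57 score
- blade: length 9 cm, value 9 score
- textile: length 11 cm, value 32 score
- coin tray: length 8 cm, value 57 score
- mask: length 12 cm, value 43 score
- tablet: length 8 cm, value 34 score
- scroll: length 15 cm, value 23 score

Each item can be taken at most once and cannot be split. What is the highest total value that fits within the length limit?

148 score

This is a 0/1 knapsack; check combinations near the capacity.
- fossil+coin tray+tablet: length 2+8+8=18, value 57+57+34=148
- fossil+blade+coin tray: length 2+9+8=19, value 57+9+57=123
- fossil+coin tray: length 2+8=10, value 57+57=114
- fossil+mask: length 2+12=14, value 57+43=100
- fossil+blade+tablet: length 2+9+8=19, value 57+9+34=100
Best: 148 score.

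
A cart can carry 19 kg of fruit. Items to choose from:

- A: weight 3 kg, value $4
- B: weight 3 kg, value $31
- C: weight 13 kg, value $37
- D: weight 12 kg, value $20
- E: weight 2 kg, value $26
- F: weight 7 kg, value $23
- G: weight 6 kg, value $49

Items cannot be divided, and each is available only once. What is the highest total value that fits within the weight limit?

$129

This is a 0/1 knapsack; check combinations near the capacity.
- B+E+F+G: weight 3+2+7+6=18, value 31+26+23+49=129
- A+B+E+G: weight 3+3+2+6=14, value 4+31+26+49=110
- A+B+F+G: weight 3+3+7+6=19, value 4+31+23+49=107
- B+E+G: weight 3+2+6=11, value 31+26+49=106
Best: $129.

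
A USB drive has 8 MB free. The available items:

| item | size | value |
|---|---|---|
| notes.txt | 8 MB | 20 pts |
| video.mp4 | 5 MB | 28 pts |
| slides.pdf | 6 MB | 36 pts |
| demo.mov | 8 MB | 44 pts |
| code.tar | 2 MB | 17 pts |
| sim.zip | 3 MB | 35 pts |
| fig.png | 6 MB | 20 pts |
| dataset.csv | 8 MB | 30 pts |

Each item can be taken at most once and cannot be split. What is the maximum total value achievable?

Check high-value combinations within 8 MB:
- video.mp4+sim.zip: size 5+3=8, value 28+35=63
- slides.pdf+code.tar: size 6+2=8, value 36+17=53
- code.tar+sim.zip: size 2+3=5, value 17+35=52
- video.mp4+code.tar: size 5+2=7, value 28+17=45
Best: 63 pts.

63 pts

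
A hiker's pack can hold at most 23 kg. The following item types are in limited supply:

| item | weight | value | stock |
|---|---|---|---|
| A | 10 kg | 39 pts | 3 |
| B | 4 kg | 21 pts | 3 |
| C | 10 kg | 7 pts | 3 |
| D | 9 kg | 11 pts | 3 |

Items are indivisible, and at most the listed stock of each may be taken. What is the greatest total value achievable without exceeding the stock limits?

Best selections within weight 23 and stock limits:
- 1×A + 3×B: weight 22, value 102
- 1×A + 2×B: weight 18, value 81
- 2×A: weight 20, value 78
- 3×B + 1×D: weight 21, value 74
Best: 102 pts.

102 pts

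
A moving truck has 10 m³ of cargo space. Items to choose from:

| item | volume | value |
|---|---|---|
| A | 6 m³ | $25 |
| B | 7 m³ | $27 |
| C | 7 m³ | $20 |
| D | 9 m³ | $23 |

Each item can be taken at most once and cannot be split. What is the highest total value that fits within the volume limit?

$27

Check high-value combinations within 10 m³:
- B: volume 7, value 27
- A: volume 6, value 25
- D: volume 9, value 23
- C: volume 7, value 20
Best: $27.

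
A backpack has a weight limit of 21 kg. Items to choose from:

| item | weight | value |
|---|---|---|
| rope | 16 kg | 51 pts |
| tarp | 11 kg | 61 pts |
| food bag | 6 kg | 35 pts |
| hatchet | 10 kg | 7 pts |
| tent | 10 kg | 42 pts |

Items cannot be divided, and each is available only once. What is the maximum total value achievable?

Check high-value combinations within 21 kg:
- tarp+tent: weight 11+10=21, value 61+42=103
- tarp+food bag: weight 11+6=17, value 61+35=96
- food bag+tent: weight 6+10=16, value 35+42=77
Best: 103 pts.

103 pts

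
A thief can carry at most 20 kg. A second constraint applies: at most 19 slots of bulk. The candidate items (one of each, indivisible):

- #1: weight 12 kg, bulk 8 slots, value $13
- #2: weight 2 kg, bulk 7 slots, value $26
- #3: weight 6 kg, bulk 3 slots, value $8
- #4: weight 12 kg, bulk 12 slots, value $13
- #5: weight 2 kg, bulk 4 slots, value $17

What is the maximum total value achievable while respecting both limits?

Feasible sets respecting both limits:
- #1+#2+#5: weight 16, bulk 19, value 56
- #2+#3+#5: weight 10, bulk 14, value 51
- #1+#2+#3: weight 20, bulk 18, value 47
- #2+#5: weight 4, bulk 11, value 43
Best: $56.

$56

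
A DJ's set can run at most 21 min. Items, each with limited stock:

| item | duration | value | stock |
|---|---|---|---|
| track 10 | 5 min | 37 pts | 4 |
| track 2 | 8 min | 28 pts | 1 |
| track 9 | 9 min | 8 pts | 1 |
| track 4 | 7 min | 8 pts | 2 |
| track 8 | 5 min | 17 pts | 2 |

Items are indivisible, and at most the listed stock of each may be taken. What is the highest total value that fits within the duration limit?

148 pts

Top feasible selections:
- 4×track 10: duration 20, value 148
- 3×track 10 + 1×track 8: duration 20, value 128
- 3×track 10: duration 15, value 111
- 2×track 10 + 2×track 8: duration 20, value 108
Best: 148 pts.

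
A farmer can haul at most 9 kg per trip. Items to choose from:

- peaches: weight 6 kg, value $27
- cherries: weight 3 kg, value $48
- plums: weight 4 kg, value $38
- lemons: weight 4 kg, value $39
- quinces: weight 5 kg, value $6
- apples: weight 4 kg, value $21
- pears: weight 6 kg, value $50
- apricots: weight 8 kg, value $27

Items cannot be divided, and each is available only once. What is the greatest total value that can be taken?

Check high-value combinations within 9 kg:
- cherries+pears: weight 3+6=9, value 48+50=98
- cherries+lemons: weight 3+4=7, value 48+39=87
- cherries+plums: weight 3+4=7, value 48+38=86
Best: $98.

$98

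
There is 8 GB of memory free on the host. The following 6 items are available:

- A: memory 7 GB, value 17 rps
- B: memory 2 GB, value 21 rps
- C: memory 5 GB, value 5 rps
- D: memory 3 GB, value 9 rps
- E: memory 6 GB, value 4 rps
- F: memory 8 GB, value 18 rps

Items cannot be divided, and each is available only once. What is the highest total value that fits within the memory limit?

Check high-value combinations within 8 GB:
- B+D: memory 2+3=5, value 21+9=30
- B+C: memory 2+5=7, value 21+5=26
- B+E: memory 2+6=8, value 21+4=25
Best: 30 rps.

30 rps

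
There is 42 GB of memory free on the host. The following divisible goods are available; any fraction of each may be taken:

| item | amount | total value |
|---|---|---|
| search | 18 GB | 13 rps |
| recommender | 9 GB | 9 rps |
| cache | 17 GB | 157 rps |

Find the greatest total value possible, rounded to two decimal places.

177.56

Take in order of value per unit:
- cache (157/17 per unit): all 17 → value 157, running total 157.00
- recommender (9/9 per unit): all 9 → value 9, running total 166.00
- search (13/18 per unit): 16 of 18 → value 16×13/18 = 11.5556, running total 177.56
Total 177.56.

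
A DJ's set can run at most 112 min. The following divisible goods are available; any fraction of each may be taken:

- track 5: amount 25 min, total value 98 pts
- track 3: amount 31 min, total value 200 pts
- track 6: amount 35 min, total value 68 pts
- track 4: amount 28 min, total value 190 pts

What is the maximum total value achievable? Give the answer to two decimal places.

542.40

Take in order of value per unit:
- track 4 (190/28 per unit): all 28 → value 190, running total 190.00
- track 3 (200/31 per unit): all 31 → value 200, running total 390.00
- track 5 (98/25 per unit): all 25 → value 98, running total 488.00
- track 6 (68/35 per unit): 28 of 35 → value 28×68/35 = 54.4000, running total 542.40
Total 542.40.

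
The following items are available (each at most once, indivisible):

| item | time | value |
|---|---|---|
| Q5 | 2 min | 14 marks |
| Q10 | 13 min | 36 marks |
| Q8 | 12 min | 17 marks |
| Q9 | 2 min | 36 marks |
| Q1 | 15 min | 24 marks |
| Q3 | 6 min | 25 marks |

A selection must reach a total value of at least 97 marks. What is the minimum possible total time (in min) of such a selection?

21

Subsets with value ≥ 97, sorted by total time:
- Q10+Q9+Q3: time 21, value 97
- Q5+Q10+Q9+Q3: time 23, value 111
- Q5+Q9+Q1+Q3: time 25, value 99
Minimum time: 21 min.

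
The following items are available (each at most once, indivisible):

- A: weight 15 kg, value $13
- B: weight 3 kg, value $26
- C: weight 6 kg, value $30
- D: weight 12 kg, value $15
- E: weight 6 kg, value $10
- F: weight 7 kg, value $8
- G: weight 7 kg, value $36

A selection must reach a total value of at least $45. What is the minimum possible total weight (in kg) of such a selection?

Subsets with value ≥ 45, sorted by total weight:
- B+C: weight 9, value 56
- B+G: weight 10, value 62
- C+G: weight 13, value 66
Minimum weight: 9 kg.

9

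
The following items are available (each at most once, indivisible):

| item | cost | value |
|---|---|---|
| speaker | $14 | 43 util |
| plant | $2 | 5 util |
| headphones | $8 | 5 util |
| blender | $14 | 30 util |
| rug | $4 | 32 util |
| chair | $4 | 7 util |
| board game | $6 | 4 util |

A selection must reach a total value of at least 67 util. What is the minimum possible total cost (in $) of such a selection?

18

Subsets with value ≥ 67, sorted by total cost:
- speaker+rug: cost 18, value 75
- speaker+plant+rug: cost 20, value 80
Minimum cost: 18 $.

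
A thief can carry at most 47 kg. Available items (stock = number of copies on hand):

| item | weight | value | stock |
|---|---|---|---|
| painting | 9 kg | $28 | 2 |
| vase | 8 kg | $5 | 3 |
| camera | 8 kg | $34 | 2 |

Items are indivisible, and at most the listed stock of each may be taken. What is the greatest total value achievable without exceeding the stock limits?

$129

Top feasible selections:
- 2×painting + 1×vase + 2×camera: weight 42, value 129
- 2×painting + 2×camera: weight 34, value 124
- 1×painting + 2×vase + 2×camera: weight 41, value 106
Best: $129.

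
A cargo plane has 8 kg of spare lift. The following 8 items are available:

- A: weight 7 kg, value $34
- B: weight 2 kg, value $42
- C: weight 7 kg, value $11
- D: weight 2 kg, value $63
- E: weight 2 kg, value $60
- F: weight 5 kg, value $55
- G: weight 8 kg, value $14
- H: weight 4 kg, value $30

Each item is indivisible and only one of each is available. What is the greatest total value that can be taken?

$165

This is a 0/1 knapsack; check combinations near the capacity.
- B+D+E: weight 2+2+2=6, value 42+63+60=165
- D+E+H: weight 2+2+4=8, value 63+60+30=153
- B+D+H: weight 2+2+4=8, value 42+63+30=135
- B+E+H: weight 2+2+4=8, value 42+60+30=132
- D+E: weight 2+2=4, value 63+60=123
Best: $165.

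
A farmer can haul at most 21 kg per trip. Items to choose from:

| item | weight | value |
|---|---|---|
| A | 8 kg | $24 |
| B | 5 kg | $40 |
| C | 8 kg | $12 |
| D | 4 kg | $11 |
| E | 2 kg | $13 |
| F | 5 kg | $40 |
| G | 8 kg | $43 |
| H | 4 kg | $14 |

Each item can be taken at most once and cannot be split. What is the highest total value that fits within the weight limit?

Check high-value combinations within 21 kg:
- B+E+F+G: weight 5+2+5+8=20, value 40+13+40+43=136
- B+F+G: weight 5+5+8=18, value 40+40+43=123
- B+D+E+F+H: weight 5+4+2+5+4=20, value 40+11+13+40+14=118
- A+B+E+F: weight 8+5+2+5=20, value 24+40+13+40=117
- B+E+G+H: weight 5+2+8+4=19, value 40+13+43+14=110
Best: $136.

$136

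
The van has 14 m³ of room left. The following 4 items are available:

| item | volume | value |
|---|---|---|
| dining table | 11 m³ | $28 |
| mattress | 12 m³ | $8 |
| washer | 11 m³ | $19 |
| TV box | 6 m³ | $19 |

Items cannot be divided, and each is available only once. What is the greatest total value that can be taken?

Check high-value combinations within 14 m³:
- dining table: volume 11, value 28
- TV box: volume 6, value 19
- washer: volume 11, value 19
Best: $28.

$28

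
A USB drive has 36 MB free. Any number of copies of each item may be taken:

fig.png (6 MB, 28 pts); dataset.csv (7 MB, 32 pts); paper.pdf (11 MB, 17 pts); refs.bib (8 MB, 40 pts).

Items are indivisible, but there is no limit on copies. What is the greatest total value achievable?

Best value-per-unit is refs.bib at 40/8; filling with it alone gives 4×40 = 160.
Optimal mix: 2×fig.png + 3×refs.bib → size 36, value 176.

176 pts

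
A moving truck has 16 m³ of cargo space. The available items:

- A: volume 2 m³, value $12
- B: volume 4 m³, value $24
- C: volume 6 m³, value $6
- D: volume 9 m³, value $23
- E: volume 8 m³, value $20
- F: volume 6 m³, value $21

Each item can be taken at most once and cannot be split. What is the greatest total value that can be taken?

Check high-value combinations within 16 m³:
- A+B+D: volume 2+4+9=15, value 12+24+23=59
- A+B+F: volume 2+4+6=12, value 12+24+21=57
- A+B+E: volume 2+4+8=14, value 12+24+20=56
- A+E+F: volume 2+8+6=16, value 12+20+21=53
Best: $59.

$59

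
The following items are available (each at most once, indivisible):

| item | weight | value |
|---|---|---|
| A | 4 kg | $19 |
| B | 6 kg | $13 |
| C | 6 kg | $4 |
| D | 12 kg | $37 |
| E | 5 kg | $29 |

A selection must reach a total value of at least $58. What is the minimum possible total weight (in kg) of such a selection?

Subsets with value ≥ 58, sorted by total weight:
- A+B+E: weight 15, value 61
- D+E: weight 17, value 66
- A+D+E: weight 21, value 85
- A+B+C+E: weight 21, value 65
Minimum weight: 15 kg.

15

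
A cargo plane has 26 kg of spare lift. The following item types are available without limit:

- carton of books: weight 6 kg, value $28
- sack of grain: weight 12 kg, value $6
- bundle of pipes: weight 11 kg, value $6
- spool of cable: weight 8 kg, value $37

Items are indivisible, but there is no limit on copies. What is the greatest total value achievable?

Best value-per-unit is carton of books at 28/6; filling with it alone gives 4×28 = 112.
Optimal mix: 3×carton of books + 1×spool of cable → weight 26, value 121.

$121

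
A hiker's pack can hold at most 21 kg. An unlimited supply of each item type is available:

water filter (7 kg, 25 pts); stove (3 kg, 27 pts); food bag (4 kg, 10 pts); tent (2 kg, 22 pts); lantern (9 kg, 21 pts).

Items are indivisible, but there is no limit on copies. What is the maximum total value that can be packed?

Best value-per-unit is tent at 22/2; filling with it alone gives 10×22 = 220.
Optimal mix: 1×stove + 9×tent → weight 21, value 225.

225 pts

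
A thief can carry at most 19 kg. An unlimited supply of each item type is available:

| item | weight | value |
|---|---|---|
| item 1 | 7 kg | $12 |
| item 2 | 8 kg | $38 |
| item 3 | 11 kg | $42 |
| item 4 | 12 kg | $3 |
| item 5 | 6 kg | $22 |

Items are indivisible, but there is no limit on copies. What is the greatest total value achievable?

Best value-per-unit is item 2 at 38/8; filling with it alone gives 2×38 = 76.
Optimal mix: 1×item 2 + 1×item 3 → weight 19, value 80.

$80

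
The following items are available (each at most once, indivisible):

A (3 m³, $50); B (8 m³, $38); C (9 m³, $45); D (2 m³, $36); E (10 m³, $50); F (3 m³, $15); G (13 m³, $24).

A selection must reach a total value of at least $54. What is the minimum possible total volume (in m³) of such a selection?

Subsets with value ≥ 54, sorted by total volume:
- A+D: volume 5, value 86
- A+F: volume 6, value 65
Minimum volume: 5 m³.

5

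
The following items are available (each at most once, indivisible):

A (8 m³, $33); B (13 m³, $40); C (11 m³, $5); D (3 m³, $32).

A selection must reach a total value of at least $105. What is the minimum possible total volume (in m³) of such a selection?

24

Subsets with value ≥ 105, sorted by total volume:
- A+B+D: volume 24, value 105
- A+B+C+D: volume 35, value 110
Minimum volume: 24 m³.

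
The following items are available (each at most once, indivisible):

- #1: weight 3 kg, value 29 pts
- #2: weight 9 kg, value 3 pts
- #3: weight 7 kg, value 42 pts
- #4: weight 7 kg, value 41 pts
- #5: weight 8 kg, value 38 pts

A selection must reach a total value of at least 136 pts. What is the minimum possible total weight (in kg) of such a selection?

Subsets with value ≥ 136, sorted by total weight:
- #1+#3+#4+#5: weight 25, value 150
- #1+#2+#3+#4+#5: weight 34, value 153
Minimum weight: 25 kg.

25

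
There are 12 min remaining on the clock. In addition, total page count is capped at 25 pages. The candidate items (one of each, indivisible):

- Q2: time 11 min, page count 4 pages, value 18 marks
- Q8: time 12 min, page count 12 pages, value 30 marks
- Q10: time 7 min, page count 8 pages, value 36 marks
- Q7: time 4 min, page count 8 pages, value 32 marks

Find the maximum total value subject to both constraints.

68 marks

Feasible sets respecting both limits:
- Q10+Q7: time 11, page count 16, value 68
- Q10: time 7, page count 8, value 36
- Q7: time 4, page count 8, value 32
- Q8: time 12, page count 12, value 30
Best: 68 marks.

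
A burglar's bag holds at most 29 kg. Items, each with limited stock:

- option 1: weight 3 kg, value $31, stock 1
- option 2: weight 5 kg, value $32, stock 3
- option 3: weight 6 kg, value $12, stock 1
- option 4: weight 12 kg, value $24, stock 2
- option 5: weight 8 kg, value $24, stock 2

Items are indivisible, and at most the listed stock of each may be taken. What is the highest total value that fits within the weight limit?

$151

Top feasible selections:
- 1×option 1 + 3×option 2 + 1×option 5: weight 26, value 151
- 1×option 1 + 2×option 2 + 2×option 5: weight 29, value 143
Best: $151.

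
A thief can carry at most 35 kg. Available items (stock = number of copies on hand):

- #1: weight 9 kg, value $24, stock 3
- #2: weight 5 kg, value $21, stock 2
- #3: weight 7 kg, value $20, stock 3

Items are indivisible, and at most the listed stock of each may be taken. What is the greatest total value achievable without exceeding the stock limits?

Best selections within weight 35 and stock limits:
- 2×#1 + 2×#2 + 1×#3: weight 35, value 110
- 1×#1 + 2×#2 + 2×#3: weight 33, value 106
Best: $110.

$110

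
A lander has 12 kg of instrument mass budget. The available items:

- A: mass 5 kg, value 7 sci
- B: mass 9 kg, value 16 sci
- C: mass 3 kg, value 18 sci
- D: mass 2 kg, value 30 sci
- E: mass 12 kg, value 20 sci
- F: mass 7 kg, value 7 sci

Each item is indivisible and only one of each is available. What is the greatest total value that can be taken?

55 sci

Check high-value combinations within 12 kg:
- A+C+D: mass 5+3+2=10, value 7+18+30=55
- C+D+F: mass 3+2+7=12, value 18+30+7=55
- C+D: mass 3+2=5, value 18+30=48
Best: 55 sci.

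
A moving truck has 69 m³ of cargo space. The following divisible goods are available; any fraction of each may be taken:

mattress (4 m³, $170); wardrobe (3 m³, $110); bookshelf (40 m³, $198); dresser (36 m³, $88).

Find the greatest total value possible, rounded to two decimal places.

531.78

Take in order of value per unit:
- mattress (170/4 per unit): all 4 → value 170, running total 170.00
- wardrobe (110/3 per unit): all 3 → value 110, running total 280.00
- bookshelf (198/40 per unit): all 40 → value 198, running total 478.00
- dresser (88/36 per unit): 22 of 36 → value 22×88/36 = 53.7778, running total 531.78
Total 531.78.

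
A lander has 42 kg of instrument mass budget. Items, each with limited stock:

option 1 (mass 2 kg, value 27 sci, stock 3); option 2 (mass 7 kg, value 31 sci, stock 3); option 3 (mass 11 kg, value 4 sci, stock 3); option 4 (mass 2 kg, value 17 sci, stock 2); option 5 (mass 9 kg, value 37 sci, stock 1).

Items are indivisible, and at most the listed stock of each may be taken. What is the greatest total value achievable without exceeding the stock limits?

Top feasible selections:
- 3×option 1 + 3×option 2 + 2×option 4 + 1×option 5: mass 40, value 245
- 3×option 1 + 3×option 2 + 1×option 4 + 1×option 5: mass 38, value 228
- 2×option 1 + 3×option 2 + 2×option 4 + 1×option 5: mass 38, value 218
Best: 245 sci.

245 sci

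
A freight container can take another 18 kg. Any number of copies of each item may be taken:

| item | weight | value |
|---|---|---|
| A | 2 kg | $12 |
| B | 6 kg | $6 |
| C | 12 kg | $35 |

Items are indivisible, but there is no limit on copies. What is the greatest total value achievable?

$108

Best value-per-unit is A at 12/2, and filling with it alone uses weight 9×2=18. No mix of the others beats 9×12 = 108.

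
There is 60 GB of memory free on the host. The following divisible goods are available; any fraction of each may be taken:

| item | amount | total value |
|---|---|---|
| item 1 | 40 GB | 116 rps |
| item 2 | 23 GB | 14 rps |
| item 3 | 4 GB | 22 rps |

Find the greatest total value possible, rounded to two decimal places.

147.74

Take in order of value per unit:
- item 3 (22/4 per unit): all 4 → value 22, running total 22.00
- item 1 (116/40 per unit): all 40 → value 116, running total 138.00
- item 2 (14/23 per unit): 16 of 23 → value 16×14/23 = 9.7391, running total 147.74
Total 147.74.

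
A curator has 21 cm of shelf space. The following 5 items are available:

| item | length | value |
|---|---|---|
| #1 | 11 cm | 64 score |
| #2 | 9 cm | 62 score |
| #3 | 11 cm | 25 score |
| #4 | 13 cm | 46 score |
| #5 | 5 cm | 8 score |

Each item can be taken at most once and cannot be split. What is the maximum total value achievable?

This is a 0/1 knapsack; check combinations near the capacity.
- #1+#2: length 11+9=20, value 64+62=126
- #2+#3: length 9+11=20, value 62+25=87
- #1+#5: length 11+5=16, value 64+8=72
- #2+#5: length 9+5=14, value 62+8=70
Best: 126 score.

126 score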